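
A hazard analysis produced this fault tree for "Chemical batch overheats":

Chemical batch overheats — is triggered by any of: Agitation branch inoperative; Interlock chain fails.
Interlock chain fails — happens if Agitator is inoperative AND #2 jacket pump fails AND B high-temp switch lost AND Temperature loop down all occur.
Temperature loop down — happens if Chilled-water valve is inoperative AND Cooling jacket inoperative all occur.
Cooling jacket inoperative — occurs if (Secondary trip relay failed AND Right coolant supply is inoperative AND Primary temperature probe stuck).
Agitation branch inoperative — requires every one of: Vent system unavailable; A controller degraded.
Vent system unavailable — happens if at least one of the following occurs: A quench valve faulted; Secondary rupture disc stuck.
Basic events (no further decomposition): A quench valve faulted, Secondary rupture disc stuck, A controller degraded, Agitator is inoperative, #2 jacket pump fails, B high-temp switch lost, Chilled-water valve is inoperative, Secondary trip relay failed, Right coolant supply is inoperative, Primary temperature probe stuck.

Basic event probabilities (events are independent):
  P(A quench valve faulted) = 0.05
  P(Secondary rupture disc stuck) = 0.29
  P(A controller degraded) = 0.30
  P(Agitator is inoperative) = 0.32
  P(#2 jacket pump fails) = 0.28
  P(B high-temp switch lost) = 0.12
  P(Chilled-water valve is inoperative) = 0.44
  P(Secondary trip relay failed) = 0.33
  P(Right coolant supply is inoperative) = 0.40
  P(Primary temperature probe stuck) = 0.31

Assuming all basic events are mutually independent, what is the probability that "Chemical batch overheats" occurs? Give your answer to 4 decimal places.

0.0978

P(Vent system unavailable) [OR] = 1 − (1−0.05) × (1−0.29) = 0.325500
P(Agitation branch inoperative) [AND] = 0.325500 × 0.30 = 0.097650
P(Cooling jacket inoperative) [AND] = 0.33 × 0.40 × 0.31 = 0.040920
P(Temperature loop down) [AND] = 0.44 × 0.040920 = 0.018005
P(Interlock chain fails) [AND] = 0.32 × 0.28 × 0.12 × 0.018005 = 0.000194
P(Chemical batch overheats) [OR] = 1 − (1−0.097650) × (1−0.000194) = 0.097825
Rounded to 4 decimal places: P(Chemical batch overheats) ≈ 0.0978.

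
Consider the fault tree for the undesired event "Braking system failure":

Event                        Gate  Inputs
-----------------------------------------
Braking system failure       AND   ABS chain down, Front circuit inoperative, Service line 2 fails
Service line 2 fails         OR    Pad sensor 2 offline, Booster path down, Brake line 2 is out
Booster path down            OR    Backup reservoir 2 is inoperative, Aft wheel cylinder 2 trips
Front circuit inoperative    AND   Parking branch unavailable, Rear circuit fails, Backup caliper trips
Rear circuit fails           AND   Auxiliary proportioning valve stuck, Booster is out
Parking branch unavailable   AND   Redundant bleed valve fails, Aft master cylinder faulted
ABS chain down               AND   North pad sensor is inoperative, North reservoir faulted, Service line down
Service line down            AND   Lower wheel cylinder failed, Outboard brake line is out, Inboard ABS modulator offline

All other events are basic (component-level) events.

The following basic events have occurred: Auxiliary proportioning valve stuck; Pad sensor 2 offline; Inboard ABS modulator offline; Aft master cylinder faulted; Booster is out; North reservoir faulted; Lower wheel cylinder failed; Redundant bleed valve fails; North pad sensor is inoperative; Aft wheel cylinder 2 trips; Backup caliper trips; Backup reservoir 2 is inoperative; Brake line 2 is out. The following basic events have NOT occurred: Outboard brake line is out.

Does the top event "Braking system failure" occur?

No

Service line down [AND]: Lower wheel cylinder failed=occurs, Outboard brake line is out=not, Inboard ABS modulator offline=occurs → not all inputs occur → does not occur.
ABS chain down [AND]: North pad sensor is inoperative=occurs, North reservoir faulted=occurs, Service line down=not → not all inputs occur → does not occur.
Parking branch unavailable [AND]: Redundant bleed valve fails=occurs, Aft master cylinder faulted=occurs → all inputs occur → occurs.
Rear circuit fails [AND]: Auxiliary proportioning valve stuck=occurs, Booster is out=occurs → all inputs occur → occurs.
Front circuit inoperative [AND]: Parking branch unavailable=occurs, Rear circuit fails=occurs, Backup caliper trips=occurs → all inputs occur → occurs.
Booster path down [OR]: Backup reservoir 2 is inoperative=occurs, Aft wheel cylinder 2 trips=occurs → at least one input occurs → occurs.
Service line 2 fails [OR]: Pad sensor 2 offline=occurs, Booster path down=occurs, Brake line 2 is out=occurs → at least one input occurs → occurs.
Braking system failure [AND]: ABS chain down=not, Front circuit inoperative=occurs, Service line 2 fails=occurs → not all inputs occur → does not occur.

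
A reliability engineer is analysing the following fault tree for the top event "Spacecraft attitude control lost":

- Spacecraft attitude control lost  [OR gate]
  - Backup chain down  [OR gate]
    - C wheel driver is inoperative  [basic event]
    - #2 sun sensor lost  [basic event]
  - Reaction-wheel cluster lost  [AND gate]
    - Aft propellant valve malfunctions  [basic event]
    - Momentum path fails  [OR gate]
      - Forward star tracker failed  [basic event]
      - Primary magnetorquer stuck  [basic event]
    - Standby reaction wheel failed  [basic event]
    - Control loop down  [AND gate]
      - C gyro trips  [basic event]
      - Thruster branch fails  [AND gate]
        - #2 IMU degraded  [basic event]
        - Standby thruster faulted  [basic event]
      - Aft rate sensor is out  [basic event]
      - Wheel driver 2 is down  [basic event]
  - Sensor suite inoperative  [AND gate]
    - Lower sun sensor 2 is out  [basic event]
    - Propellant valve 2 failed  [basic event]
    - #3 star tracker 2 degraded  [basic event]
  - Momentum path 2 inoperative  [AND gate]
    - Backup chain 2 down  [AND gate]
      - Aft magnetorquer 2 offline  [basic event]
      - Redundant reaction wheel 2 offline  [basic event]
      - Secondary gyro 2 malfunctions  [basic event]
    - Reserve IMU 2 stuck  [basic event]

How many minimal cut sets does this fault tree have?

Backup chain down [OR]: union of children's cut sets → 2 cut set(s).
Momentum path fails [OR]: union of children's cut sets → 2 cut set(s).
Thruster branch fails [AND]: one cut set from each child combined → 1 × 1 = 1 cut set(s).
Control loop down [AND]: one cut set from each child combined → 1 × 1 × 1 × 1 = 1 cut set(s).
Reaction-wheel cluster lost [AND]: one cut set from each child combined → 1 × 2 × 1 × 1 = 2 cut set(s).
Sensor suite inoperative [AND]: one cut set from each child combined → 1 × 1 × 1 = 1 cut set(s).
Backup chain 2 down [AND]: one cut set from each child combined → 1 × 1 × 1 = 1 cut set(s).
Momentum path 2 inoperative [AND]: one cut set from each child combined → 1 × 1 = 1 cut set(s).
Spacecraft attitude control lost [OR]: union of children's cut sets → 6 cut set(s).
Minimal cut sets: {C wheel driver is inoperative}; {#2 sun sensor lost}; {#2 IMU degraded, Aft propellant valve malfunctions, Aft rate sensor is out, C gyro trips, Forward star tracker failed, Standby reaction wheel failed, Standby thruster faulted, Wheel driver 2 is down}; {#2 IMU degraded, Aft propellant valve malfunctions, Aft rate sensor is out, C gyro trips, Primary magnetorquer stuck, Standby reaction wheel failed, Standby thruster faulted, Wheel driver 2 is down}; {#3 star tracker 2 degraded, Lower sun sensor 2 is out, Propellant valve 2 failed}; {Aft magnetorquer 2 offline, Redundant reaction wheel 2 offline, Reserve IMU 2 stuck, Secondary gyro 2 malfunctions}.

6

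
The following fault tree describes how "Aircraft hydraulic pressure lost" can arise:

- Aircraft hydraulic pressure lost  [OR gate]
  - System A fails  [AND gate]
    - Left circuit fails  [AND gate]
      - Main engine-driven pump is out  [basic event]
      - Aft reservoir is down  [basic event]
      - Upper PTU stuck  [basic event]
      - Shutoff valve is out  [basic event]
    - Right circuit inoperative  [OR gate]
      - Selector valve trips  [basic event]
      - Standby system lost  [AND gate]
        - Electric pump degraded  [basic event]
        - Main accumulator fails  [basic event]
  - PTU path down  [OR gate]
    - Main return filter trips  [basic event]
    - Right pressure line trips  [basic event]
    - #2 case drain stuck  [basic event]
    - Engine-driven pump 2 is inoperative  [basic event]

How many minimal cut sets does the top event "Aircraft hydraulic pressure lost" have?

6

Left circuit fails [AND]: one cut set from each child combined → 1 × 1 × 1 × 1 = 1 cut set(s).
Standby system lost [AND]: one cut set from each child combined → 1 × 1 = 1 cut set(s).
Right circuit inoperative [OR]: union of children's cut sets → 2 cut set(s).
System A fails [AND]: one cut set from each child combined → 1 × 2 = 2 cut set(s).
PTU path down [OR]: union of children's cut sets → 4 cut set(s).
Aircraft hydraulic pressure lost [OR]: union of children's cut sets → 6 cut set(s).
Minimal cut sets: {Aft reservoir is down, Main engine-driven pump is out, Selector valve trips, Shutoff valve is out, Upper PTU stuck}; {Aft reservoir is down, Electric pump degraded, Main accumulator fails, Main engine-driven pump is out, Shutoff valve is out, Upper PTU stuck}; {Main return filter trips}; {Right pressure line trips}; {#2 case drain stuck}; {Engine-driven pump 2 is inoperative}.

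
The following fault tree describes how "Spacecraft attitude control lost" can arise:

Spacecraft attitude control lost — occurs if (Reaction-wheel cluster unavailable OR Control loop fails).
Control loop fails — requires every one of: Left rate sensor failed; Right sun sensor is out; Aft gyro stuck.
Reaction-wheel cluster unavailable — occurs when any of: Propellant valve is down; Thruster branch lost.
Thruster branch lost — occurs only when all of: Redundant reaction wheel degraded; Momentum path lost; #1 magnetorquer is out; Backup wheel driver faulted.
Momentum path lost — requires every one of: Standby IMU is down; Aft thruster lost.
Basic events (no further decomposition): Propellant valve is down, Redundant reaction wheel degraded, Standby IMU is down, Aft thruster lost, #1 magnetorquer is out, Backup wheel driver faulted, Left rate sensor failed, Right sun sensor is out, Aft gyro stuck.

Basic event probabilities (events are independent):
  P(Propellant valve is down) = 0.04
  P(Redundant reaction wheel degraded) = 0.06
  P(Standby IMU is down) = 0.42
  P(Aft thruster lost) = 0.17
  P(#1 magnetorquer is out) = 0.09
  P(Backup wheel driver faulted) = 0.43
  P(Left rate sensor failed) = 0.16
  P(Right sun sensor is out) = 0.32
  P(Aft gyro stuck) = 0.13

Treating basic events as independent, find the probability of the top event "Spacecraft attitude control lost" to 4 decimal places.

P(Momentum path lost) [AND] = 0.42 × 0.17 = 0.071400
P(Thruster branch lost) [AND] = 0.06 × 0.071400 × 0.09 × 0.43 = 0.000166
P(Reaction-wheel cluster unavailable) [OR] = 1 − (1−0.04) × (1−0.000166) = 0.040159
P(Control loop fails) [AND] = 0.16 × 0.32 × 0.13 = 0.006656
P(Spacecraft attitude control lost) [OR] = 1 − (1−0.040159) × (1−0.006656) = 0.046548
Rounded to 4 decimal places: P(Spacecraft attitude control lost) ≈ 0.0465.

0.0465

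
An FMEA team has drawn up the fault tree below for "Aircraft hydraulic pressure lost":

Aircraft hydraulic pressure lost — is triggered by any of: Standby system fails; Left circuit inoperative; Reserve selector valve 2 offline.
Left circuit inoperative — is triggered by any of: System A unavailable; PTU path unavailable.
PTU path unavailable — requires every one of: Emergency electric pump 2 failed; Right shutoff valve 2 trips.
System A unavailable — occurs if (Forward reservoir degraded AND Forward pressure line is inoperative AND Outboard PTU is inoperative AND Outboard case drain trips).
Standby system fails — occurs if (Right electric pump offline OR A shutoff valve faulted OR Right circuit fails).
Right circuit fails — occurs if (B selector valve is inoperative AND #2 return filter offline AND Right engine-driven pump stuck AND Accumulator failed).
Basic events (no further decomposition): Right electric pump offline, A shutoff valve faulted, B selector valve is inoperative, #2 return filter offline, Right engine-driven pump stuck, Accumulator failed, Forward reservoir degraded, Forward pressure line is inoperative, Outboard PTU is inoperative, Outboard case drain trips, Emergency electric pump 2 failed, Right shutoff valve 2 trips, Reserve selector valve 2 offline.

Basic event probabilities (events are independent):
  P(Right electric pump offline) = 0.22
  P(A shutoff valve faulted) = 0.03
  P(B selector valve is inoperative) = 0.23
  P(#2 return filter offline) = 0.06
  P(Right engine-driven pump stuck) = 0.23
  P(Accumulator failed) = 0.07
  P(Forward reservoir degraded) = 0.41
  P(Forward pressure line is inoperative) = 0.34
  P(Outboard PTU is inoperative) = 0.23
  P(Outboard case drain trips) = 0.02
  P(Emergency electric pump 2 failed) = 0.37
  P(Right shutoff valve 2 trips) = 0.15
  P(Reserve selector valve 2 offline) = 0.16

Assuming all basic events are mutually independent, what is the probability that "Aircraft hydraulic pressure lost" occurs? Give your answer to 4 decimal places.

P(Right circuit fails) [AND] = 0.23 × 0.06 × 0.23 × 0.07 = 0.000222
P(Standby system fails) [OR] = 1 − (1−0.22) × (1−0.03) × (1−0.000222) = 0.243568
P(System A unavailable) [AND] = 0.41 × 0.34 × 0.23 × 0.02 = 0.000641
P(PTU path unavailable) [AND] = 0.37 × 0.15 = 0.055500
P(Left circuit inoperative) [OR] = 1 − (1−0.000641) × (1−0.055500) = 0.056105
P(Aircraft hydraulic pressure lost) [OR] = 1 − (1−0.243568) × (1−0.056105) × (1−0.16) = 0.400246
Rounded to 4 decimal places: P(Aircraft hydraulic pressure lost) ≈ 0.4002.

0.4002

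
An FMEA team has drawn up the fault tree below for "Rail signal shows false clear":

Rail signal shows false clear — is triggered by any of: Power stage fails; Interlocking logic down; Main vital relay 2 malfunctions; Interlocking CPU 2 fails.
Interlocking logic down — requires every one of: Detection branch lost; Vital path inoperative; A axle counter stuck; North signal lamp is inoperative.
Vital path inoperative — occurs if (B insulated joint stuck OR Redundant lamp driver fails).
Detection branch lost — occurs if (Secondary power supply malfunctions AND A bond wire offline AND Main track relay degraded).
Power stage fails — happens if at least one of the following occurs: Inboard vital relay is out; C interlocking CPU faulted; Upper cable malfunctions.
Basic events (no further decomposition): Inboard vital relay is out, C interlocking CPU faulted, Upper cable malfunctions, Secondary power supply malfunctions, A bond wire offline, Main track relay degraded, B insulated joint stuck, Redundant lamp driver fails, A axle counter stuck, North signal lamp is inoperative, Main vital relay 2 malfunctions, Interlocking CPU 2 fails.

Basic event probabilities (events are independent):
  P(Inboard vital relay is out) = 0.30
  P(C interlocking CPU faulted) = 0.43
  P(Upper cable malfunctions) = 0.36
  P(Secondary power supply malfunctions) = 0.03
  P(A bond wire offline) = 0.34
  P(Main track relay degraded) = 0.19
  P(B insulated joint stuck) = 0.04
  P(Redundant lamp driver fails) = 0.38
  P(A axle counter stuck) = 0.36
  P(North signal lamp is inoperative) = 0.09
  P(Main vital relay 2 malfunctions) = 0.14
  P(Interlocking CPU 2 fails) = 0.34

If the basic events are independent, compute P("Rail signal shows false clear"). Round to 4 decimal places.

P(Power stage fails) [OR] = 1 − (1−0.30) × (1−0.43) × (1−0.36) = 0.744640
P(Detection branch lost) [AND] = 0.03 × 0.34 × 0.19 = 0.001938
P(Vital path inoperative) [OR] = 1 − (1−0.04) × (1−0.38) = 0.404800
P(Interlocking logic down) [AND] = 0.001938 × 0.404800 × 0.36 × 0.09 = 0.000025
P(Rail signal shows false clear) [OR] = 1 − (1−0.744640) × (1−0.000025) × (1−0.14) × (1−0.34) = 0.855061
Rounded to 4 decimal places: P(Rail signal shows false clear) ≈ 0.8551.

0.8551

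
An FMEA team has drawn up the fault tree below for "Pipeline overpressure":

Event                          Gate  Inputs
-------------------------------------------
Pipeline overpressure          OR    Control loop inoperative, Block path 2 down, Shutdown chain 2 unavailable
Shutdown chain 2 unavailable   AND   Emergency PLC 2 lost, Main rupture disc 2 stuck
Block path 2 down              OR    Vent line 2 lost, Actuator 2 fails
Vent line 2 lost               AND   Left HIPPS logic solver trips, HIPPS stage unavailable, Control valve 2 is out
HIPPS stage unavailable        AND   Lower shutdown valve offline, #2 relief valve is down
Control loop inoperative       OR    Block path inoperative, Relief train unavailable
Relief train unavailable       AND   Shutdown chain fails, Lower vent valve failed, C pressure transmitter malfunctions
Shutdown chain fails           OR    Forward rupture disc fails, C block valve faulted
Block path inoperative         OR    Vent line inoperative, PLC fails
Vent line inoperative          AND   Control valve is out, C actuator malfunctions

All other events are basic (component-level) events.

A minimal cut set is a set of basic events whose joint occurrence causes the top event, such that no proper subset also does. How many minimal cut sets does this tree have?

Vent line inoperative [AND]: one cut set from each child combined → 1 × 1 = 1 cut set(s).
Block path inoperative [OR]: union of children's cut sets → 2 cut set(s).
Shutdown chain fails [OR]: union of children's cut sets → 2 cut set(s).
Relief train unavailable [AND]: one cut set from each child combined → 2 × 1 × 1 = 2 cut set(s).
Control loop inoperative [OR]: union of children's cut sets → 4 cut set(s).
HIPPS stage unavailable [AND]: one cut set from each child combined → 1 × 1 = 1 cut set(s).
Vent line 2 lost [AND]: one cut set from each child combined → 1 × 1 × 1 = 1 cut set(s).
Block path 2 down [OR]: union of children's cut sets → 2 cut set(s).
Shutdown chain 2 unavailable [AND]: one cut set from each child combined → 1 × 1 = 1 cut set(s).
Pipeline overpressure [OR]: union of children's cut sets → 7 cut set(s).
Minimal cut sets: {C actuator malfunctions, Control valve is out}; {PLC fails}; {C pressure transmitter malfunctions, Forward rupture disc fails, Lower vent valve failed}; {C block valve faulted, C pressure transmitter malfunctions, Lower vent valve failed}; {#2 relief valve is down, Control valve 2 is out, Left HIPPS logic solver trips, Lower shutdown valve offline}; {Actuator 2 fails}; {Emergency PLC 2 lost, Main rupture disc 2 stuck}.

7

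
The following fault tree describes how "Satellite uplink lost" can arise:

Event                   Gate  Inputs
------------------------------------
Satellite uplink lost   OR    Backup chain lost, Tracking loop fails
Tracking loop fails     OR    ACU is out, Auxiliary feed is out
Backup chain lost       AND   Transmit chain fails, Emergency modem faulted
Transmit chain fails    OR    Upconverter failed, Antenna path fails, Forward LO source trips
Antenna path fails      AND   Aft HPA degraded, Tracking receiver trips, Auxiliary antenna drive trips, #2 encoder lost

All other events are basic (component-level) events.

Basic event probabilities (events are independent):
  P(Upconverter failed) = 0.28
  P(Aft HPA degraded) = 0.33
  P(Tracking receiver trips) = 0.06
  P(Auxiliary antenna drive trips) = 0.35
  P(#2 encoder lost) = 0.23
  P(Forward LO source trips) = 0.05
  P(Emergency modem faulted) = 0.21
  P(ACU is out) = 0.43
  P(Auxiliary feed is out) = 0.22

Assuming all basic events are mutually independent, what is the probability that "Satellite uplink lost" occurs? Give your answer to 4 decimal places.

P(Antenna path fails) [AND] = 0.33 × 0.06 × 0.35 × 0.23 = 0.001594
P(Transmit chain fails) [OR] = 1 − (1−0.28) × (1−0.001594) × (1−0.05) = 0.317090
P(Backup chain lost) [AND] = 0.317090 × 0.21 = 0.066589
P(Tracking loop fails) [OR] = 1 − (1−0.43) × (1−0.22) = 0.555400
P(Satellite uplink lost) [OR] = 1 − (1−0.066589) × (1−0.555400) = 0.585005
Rounded to 4 decimal places: P(Satellite uplink lost) ≈ 0.5850.

0.5850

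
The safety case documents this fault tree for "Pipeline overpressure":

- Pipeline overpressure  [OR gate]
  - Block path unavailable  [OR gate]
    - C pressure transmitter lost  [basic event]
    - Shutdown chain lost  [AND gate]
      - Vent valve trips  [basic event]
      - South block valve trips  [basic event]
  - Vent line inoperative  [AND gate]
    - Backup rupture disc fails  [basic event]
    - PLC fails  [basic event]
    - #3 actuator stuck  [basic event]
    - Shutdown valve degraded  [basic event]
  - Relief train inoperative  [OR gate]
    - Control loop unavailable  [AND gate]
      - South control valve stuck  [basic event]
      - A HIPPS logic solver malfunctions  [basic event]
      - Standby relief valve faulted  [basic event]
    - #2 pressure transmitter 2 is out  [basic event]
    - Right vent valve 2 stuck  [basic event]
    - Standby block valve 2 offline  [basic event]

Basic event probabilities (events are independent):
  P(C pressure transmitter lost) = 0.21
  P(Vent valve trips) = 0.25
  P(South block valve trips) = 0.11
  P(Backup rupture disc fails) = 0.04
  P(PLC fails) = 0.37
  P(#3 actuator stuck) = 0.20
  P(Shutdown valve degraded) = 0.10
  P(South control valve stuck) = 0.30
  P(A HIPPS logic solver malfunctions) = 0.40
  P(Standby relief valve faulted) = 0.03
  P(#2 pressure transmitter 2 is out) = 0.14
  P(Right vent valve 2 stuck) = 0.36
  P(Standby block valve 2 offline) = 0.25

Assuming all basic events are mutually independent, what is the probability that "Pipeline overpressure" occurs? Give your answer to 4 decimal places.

0.6841

P(Shutdown chain lost) [AND] = 0.25 × 0.11 = 0.027500
P(Block path unavailable) [OR] = 1 − (1−0.21) × (1−0.027500) = 0.231725
P(Vent line inoperative) [AND] = 0.04 × 0.37 × 0.20 × 0.10 = 0.000296
P(Control loop unavailable) [AND] = 0.30 × 0.40 × 0.03 = 0.003600
P(Relief train inoperative) [OR] = 1 − (1−0.003600) × (1−0.14) × (1−0.36) × (1−0.25) = 0.588686
P(Pipeline overpressure) [OR] = 1 − (1−0.231725) × (1−0.000296) × (1−0.588686) = 0.684091
Rounded to 4 decimal places: P(Pipeline overpressure) ≈ 0.6841.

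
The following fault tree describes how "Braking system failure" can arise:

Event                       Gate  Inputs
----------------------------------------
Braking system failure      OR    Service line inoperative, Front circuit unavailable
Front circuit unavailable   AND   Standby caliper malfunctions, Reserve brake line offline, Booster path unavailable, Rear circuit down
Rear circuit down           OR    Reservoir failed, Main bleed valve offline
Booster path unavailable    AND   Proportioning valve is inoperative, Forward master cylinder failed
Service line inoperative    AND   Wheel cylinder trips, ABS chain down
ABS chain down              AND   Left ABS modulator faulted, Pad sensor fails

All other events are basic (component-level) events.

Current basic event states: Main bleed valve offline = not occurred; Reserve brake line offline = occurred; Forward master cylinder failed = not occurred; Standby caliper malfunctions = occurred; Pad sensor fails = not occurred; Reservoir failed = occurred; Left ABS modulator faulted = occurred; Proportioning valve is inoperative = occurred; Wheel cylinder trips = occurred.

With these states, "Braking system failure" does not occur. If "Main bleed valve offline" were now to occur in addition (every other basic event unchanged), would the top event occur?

No

Counterfactual: set "Main bleed valve offline" to occurred.
ABS chain down [AND]: Left ABS modulator faulted=occurs, Pad sensor fails=not → not all inputs occur → does not occur.
Service line inoperative [AND]: Wheel cylinder trips=occurs, ABS chain down=not → not all inputs occur → does not occur.
Booster path unavailable [AND]: Proportioning valve is inoperative=occurs, Forward master cylinder failed=not → not all inputs occur → does not occur.
Rear circuit down [OR]: Reservoir failed=occurs, Main bleed valve offline=occurs → at least one input occurs → occurs.
Front circuit unavailable [AND]: Standby caliper malfunctions=occurs, Reserve brake line offline=occurs, Booster path unavailable=not, Rear circuit down=occurs → not all inputs occur → does not occur.
Braking system failure [OR]: Service line inoperative=not, Front circuit unavailable=not → no input occurs → does not occur.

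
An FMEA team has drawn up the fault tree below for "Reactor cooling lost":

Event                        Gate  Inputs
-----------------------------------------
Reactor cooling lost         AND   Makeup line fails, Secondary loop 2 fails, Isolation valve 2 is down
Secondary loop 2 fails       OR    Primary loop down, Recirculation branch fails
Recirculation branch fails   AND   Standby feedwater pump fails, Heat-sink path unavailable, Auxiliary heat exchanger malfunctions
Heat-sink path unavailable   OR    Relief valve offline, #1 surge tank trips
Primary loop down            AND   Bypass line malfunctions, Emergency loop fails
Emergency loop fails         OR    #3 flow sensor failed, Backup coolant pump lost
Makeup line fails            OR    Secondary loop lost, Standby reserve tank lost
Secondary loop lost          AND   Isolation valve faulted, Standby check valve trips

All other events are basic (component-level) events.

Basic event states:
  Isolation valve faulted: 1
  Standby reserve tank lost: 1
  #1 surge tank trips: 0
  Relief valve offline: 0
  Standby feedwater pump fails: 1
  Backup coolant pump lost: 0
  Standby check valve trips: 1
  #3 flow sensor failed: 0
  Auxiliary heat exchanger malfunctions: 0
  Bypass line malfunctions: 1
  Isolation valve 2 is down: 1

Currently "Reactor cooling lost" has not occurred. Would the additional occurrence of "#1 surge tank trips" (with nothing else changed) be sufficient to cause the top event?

Counterfactual: set "#1 surge tank trips" to occurred.
Secondary loop lost [AND]: Isolation valve faulted=occurs, Standby check valve trips=occurs → all inputs occur → occurs.
Makeup line fails [OR]: Secondary loop lost=occurs, Standby reserve tank lost=occurs → at least one input occurs → occurs.
Emergency loop fails [OR]: #3 flow sensor failed=not, Backup coolant pump lost=not → no input occurs → does not occur.
Primary loop down [AND]: Bypass line malfunctions=occurs, Emergency loop fails=not → not all inputs occur → does not occur.
Heat-sink path unavailable [OR]: Relief valve offline=not, #1 surge tank trips=occurs → at least one input occurs → occurs.
Recirculation branch fails [AND]: Standby feedwater pump fails=occurs, Heat-sink path unavailable=occurs, Auxiliary heat exchanger malfunctions=not → not all inputs occur → does not occur.
Secondary loop 2 fails [OR]: Primary loop down=not, Recirculation branch fails=not → no input occurs → does not occur.
Reactor cooling lost [AND]: Makeup line fails=occurs, Secondary loop 2 fails=not, Isolation valve 2 is down=occurs → not all inputs occur → does not occur.

No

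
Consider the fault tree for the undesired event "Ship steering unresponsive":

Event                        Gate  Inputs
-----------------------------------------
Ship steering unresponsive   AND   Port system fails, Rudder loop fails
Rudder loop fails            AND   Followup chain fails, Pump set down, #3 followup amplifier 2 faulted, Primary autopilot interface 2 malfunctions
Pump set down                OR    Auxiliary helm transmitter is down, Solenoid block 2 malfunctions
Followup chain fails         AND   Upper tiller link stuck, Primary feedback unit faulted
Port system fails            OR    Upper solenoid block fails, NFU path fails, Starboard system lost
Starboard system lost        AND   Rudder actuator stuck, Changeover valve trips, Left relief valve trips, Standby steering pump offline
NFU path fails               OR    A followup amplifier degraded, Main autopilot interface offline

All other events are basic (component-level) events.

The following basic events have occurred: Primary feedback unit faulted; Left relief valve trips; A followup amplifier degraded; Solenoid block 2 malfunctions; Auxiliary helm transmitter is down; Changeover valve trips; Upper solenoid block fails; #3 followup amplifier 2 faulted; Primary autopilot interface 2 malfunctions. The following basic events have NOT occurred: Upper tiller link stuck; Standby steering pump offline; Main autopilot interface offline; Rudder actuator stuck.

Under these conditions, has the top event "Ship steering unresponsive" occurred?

NFU path fails [OR]: A followup amplifier degraded=occurs, Main autopilot interface offline=not → at least one input occurs → occurs.
Starboard system lost [AND]: Rudder actuator stuck=not, Changeover valve trips=occurs, Left relief valve trips=occurs, Standby steering pump offline=not → not all inputs occur → does not occur.
Port system fails [OR]: Upper solenoid block fails=occurs, NFU path fails=occurs, Starboard system lost=not → at least one input occurs → occurs.
Followup chain fails [AND]: Upper tiller link stuck=not, Primary feedback unit faulted=occurs → not all inputs occur → does not occur.
Pump set down [OR]: Auxiliary helm transmitter is down=occurs, Solenoid block 2 malfunctions=occurs → at least one input occurs → occurs.
Rudder loop fails [AND]: Followup chain fails=not, Pump set down=occurs, #3 followup amplifier 2 faulted=occurs, Primary autopilot interface 2 malfunctions=occurs → not all inputs occur → does not occur.
Ship steering unresponsive [AND]: Port system fails=occurs, Rudder loop fails=not → not all inputs occur → does not occur.

No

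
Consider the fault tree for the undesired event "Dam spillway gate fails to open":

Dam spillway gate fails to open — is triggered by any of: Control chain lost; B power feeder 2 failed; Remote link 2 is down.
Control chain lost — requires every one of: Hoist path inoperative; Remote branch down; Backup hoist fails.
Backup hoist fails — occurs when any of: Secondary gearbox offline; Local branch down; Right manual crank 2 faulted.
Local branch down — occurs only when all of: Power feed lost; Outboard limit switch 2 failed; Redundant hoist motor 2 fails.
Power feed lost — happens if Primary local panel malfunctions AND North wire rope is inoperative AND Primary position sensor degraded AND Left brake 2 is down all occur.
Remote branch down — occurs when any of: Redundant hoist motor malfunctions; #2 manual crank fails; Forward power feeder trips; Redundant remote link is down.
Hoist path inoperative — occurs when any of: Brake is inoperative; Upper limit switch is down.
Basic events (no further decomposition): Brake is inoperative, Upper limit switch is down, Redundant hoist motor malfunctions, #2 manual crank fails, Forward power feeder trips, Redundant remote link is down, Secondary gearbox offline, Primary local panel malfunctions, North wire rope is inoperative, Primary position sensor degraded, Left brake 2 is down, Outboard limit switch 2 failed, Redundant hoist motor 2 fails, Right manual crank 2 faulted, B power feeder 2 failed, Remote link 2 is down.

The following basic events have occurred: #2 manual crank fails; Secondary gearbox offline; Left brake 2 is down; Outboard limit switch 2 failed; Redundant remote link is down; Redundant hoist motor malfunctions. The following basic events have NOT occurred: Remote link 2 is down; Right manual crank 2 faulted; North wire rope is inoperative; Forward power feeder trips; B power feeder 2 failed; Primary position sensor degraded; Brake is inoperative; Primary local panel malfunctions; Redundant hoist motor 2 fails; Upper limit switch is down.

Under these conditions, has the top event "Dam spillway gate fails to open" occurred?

Hoist path inoperative [OR]: Brake is inoperative=not, Upper limit switch is down=not → no input occurs → does not occur.
Remote branch down [OR]: Redundant hoist motor malfunctions=occurs, #2 manual crank fails=occurs, Forward power feeder trips=not, Redundant remote link is down=occurs → at least one input occurs → occurs.
Power feed lost [AND]: Primary local panel malfunctions=not, North wire rope is inoperative=not, Primary position sensor degraded=not, Left brake 2 is down=occurs → not all inputs occur → does not occur.
Local branch down [AND]: Power feed lost=not, Outboard limit switch 2 failed=occurs, Redundant hoist motor 2 fails=not → not all inputs occur → does not occur.
Backup hoist fails [OR]: Secondary gearbox offline=occurs, Local branch down=not, Right manual crank 2 faulted=not → at least one input occurs → occurs.
Control chain lost [AND]: Hoist path inoperative=not, Remote branch down=occurs, Backup hoist fails=occurs → not all inputs occur → does not occur.
Dam spillway gate fails to open [OR]: Control chain lost=not, B power feeder 2 failed=not, Remote link 2 is down=not → no input occurs → does not occur.

No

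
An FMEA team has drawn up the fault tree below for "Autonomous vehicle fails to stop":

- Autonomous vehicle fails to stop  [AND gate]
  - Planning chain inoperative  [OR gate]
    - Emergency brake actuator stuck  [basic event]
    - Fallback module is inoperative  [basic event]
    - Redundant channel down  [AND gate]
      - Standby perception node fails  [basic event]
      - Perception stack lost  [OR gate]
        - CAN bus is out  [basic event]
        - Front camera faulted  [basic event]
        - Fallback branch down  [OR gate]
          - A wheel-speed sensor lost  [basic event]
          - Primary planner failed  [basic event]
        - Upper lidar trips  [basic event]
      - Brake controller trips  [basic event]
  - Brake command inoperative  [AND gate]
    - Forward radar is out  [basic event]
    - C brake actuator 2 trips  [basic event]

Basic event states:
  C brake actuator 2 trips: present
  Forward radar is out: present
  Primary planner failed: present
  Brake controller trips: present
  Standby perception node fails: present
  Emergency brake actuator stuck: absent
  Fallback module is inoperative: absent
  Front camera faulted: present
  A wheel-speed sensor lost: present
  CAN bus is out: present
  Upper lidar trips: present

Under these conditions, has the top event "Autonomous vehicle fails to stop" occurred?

Fallback branch down [OR]: A wheel-speed sensor lost=occurs, Primary planner failed=occurs → at least one input occurs → occurs.
Perception stack lost [OR]: CAN bus is out=occurs, Front camera faulted=occurs, Fallback branch down=occurs, Upper lidar trips=occurs → at least one input occurs → occurs.
Redundant channel down [AND]: Standby perception node fails=occurs, Perception stack lost=occurs, Brake controller trips=occurs → all inputs occur → occurs.
Planning chain inoperative [OR]: Emergency brake actuator stuck=not, Fallback module is inoperative=not, Redundant channel down=occurs → at least one input occurs → occurs.
Brake command inoperative [AND]: Forward radar is out=occurs, C brake actuator 2 trips=occurs → all inputs occur → occurs.
Autonomous vehicle fails to stop [AND]: Planning chain inoperative=occurs, Brake command inoperative=occurs → all inputs occur → occurs.

Yes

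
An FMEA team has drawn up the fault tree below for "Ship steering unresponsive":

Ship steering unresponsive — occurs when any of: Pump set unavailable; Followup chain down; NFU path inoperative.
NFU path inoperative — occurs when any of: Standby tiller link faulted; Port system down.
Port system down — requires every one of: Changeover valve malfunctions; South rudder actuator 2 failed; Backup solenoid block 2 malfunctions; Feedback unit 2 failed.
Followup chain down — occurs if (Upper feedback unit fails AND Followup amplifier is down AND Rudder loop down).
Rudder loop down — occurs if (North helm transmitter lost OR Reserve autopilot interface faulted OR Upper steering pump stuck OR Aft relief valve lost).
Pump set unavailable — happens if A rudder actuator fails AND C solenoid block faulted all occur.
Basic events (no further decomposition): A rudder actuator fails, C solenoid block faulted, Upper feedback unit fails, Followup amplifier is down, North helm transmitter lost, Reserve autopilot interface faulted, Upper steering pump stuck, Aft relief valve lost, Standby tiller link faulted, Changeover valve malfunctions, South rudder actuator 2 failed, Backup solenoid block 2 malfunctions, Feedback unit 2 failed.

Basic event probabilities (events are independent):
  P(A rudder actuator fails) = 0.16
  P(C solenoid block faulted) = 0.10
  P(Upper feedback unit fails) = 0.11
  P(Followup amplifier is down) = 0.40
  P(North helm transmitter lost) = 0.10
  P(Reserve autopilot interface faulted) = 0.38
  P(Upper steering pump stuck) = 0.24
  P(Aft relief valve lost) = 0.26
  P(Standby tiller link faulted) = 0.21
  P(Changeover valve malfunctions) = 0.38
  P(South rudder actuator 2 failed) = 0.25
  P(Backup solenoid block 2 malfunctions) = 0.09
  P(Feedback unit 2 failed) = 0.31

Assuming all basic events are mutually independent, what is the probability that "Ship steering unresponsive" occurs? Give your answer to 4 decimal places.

P(Pump set unavailable) [AND] = 0.16 × 0.10 = 0.016000
P(Rudder loop down) [OR] = 1 − (1−0.10) × (1−0.38) × (1−0.24) × (1−0.26) = 0.686181
P(Followup chain down) [AND] = 0.11 × 0.40 × 0.686181 = 0.030192
P(Port system down) [AND] = 0.38 × 0.25 × 0.09 × 0.31 = 0.002651
P(NFU path inoperative) [OR] = 1 − (1−0.21) × (1−0.002651) = 0.212094
P(Ship steering unresponsive) [OR] = 1 − (1−0.016000) × (1−0.030192) × (1−0.212094) = 0.248108
Rounded to 4 decimal places: P(Ship steering unresponsive) ≈ 0.2481.

0.2481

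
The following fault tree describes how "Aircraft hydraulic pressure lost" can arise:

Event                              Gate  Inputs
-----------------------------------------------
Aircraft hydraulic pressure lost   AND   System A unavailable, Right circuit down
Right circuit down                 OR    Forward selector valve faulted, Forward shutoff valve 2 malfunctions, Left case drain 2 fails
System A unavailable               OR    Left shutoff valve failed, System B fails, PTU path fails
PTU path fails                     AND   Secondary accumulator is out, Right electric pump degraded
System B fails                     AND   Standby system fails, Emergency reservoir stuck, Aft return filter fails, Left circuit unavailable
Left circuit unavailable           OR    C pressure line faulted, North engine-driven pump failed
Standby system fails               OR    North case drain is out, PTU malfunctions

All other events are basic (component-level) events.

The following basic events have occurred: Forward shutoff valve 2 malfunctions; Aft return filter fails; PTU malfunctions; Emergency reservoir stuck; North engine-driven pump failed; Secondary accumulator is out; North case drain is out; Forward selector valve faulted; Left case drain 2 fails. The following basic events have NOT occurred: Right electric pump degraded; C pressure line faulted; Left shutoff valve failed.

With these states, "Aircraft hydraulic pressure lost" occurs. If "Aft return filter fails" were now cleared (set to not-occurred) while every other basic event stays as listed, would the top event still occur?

No

Counterfactual: set "Aft return filter fails" to not occurred.
Standby system fails [OR]: North case drain is out=occurs, PTU malfunctions=occurs → at least one input occurs → occurs.
Left circuit unavailable [OR]: C pressure line faulted=not, North engine-driven pump failed=occurs → at least one input occurs → occurs.
System B fails [AND]: Standby system fails=occurs, Emergency reservoir stuck=occurs, Aft return filter fails=not, Left circuit unavailable=occurs → not all inputs occur → does not occur.
PTU path fails [AND]: Secondary accumulator is out=occurs, Right electric pump degraded=not → not all inputs occur → does not occur.
System A unavailable [OR]: Left shutoff valve failed=not, System B fails=not, PTU path fails=not → no input occurs → does not occur.
Right circuit down [OR]: Forward selector valve faulted=occurs, Forward shutoff valve 2 malfunctions=occurs, Left case drain 2 fails=occurs → at least one input occurs → occurs.
Aircraft hydraulic pressure lost [AND]: System A unavailable=not, Right circuit down=occurs → not all inputs occur → does not occur.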